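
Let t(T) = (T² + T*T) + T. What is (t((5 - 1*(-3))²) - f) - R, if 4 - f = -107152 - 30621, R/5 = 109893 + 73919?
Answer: -1048581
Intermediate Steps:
t(T) = T + 2*T² (t(T) = (T² + T²) + T = 2*T² + T = T + 2*T²)
R = 919060 (R = 5*(109893 + 73919) = 5*183812 = 919060)
f = 137777 (f = 4 - (-107152 - 30621) = 4 - 1*(-137773) = 4 + 137773 = 137777)
(t((5 - 1*(-3))²) - f) - R = ((5 - 1*(-3))²*(1 + 2*(5 - 1*(-3))²) - 1*137777) - 1*919060 = ((5 + 3)²*(1 + 2*(5 + 3)²) - 137777) - 919060 = (8²*(1 + 2*8²) - 137777) - 919060 = (64*(1 + 2*64) - 137777) - 919060 = (64*(1 + 128) - 137777) - 919060 = (64*129 - 137777) - 919060 = (8256 - 137777) - 919060 = -129521 - 919060 = -1048581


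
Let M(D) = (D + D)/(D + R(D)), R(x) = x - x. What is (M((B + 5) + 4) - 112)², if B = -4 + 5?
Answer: 12100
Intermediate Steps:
R(x) = 0
B = 1
M(D) = 2 (M(D) = (D + D)/(D + 0) = (2*D)/D = 2)
(M((B + 5) + 4) - 112)² = (2 - 112)² = (-110)² = 12100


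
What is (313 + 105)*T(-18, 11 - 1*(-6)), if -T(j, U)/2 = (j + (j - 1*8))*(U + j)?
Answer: -36784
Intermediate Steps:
T(j, U) = -2*(-8 + 2*j)*(U + j) (T(j, U) = -2*(j + (j - 1*8))*(U + j) = -2*(j + (j - 8))*(U + j) = -2*(j + (-8 + j))*(U + j) = -2*(-8 + 2*j)*(U + j))
(313 + 105)*T(-18, 11 - 1*(-6)) = (313 + 105)*(-4*(-18)² + 16*(11 - 1*(-6)) + 16*(-18) - 4*(11 - 1*(-6))*(-18)) = 418*(-4*324 + 16*(11 + 6) - 288 - 4*(11 + 6)*(-18)) = 418*(-1296 + 16*17 - 288 - 4*17*(-18)) = 418*(-1296 + 272 - 288 + 1224) = 418*(-88) = -36784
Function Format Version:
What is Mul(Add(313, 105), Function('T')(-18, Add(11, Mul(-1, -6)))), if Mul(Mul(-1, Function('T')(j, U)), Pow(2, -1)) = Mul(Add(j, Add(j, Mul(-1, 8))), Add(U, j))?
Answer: -36784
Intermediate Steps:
Function('T')(j, U) = Mul(-2, Add(-8, Mul(2, j)), Add(U, j)) (Function('T')(j, U) = Mul(-2, Mul(Add(j, Add(j, Mul(-1, 8))), Add(U, j))) = Mul(-2, Mul(Add(j, Add(j, -8)), Add(U, j))) = Mul(-2, Mul(Add(j, Add(-8, j)), Add(U, j))) = Mul(-2, Mul(Add(-8, Mul(2, j)), Add(U, j))) = Mul(-2, Add(-8, Mul(2, j)), Add(U, j)))
Mul(Add(313, 105), Function('T')(-18, Add(11, Mul(-1, -6)))) = Mul(Add(313, 105), Add(Mul(-4, Pow(-18, 2)), Mul(16, Add(11, Mul(-1, -6))), Mul(16, -18), Mul(-4, Add(11, Mul(-1, -6)), -18))) = Mul(418, Add(Mul(-4, 324), Mul(16, Add(11, 6)), -288, Mul(-4, Add(11, 6), -18))) = Mul(418, Add(-1296, Mul(16, 17), -288, Mul(-4, 17, -18))) = Mul(418, Add(-1296, 272, -288, 1224)) = Mul(418, -88) = -36784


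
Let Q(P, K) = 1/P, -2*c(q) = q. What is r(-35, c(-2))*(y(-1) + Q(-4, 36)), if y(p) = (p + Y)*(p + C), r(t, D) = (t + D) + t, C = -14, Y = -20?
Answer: -86871/4 ≈ -21718.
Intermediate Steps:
c(q) = -q/2
r(t, D) = D + 2*t (r(t, D) = (D + t) + t = D + 2*t)
y(p) = (-20 + p)*(-14 + p) (y(p) = (p - 20)*(p - 14) = (-20 + p)*(-14 + p))
r(-35, c(-2))*(y(-1) + Q(-4, 36)) = (-½*(-2) + 2*(-35))*((280 + (-1)² - 34*(-1)) + 1/(-4)) = (1 - 70)*((280 + 1 + 34) - ¼) = -69*(315 - ¼) = -69*1259/4 = -86871/4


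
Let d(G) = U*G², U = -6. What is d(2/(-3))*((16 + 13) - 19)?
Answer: -80/3 ≈ -26.667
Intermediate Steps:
d(G) = -6*G²
d(2/(-3))*((16 + 13) - 19) = (-6*(2/(-3))²)*((16 + 13) - 19) = (-6*(2*(-⅓))²)*(29 - 19) = -6*(-⅔)²*10 = -6*4/9*10 = -8/3*10 = -80/3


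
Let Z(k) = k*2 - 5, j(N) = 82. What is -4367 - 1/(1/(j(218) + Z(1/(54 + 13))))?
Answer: -297750/67 ≈ -4444.0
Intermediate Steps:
Z(k) = -5 + 2*k (Z(k) = 2*k - 5 = -5 + 2*k)
-4367 - 1/(1/(j(218) + Z(1/(54 + 13)))) = -4367 - 1/(1/(82 + (-5 + 2/(54 + 13)))) = -4367 - 1/(1/(82 + (-5 + 2/67))) = -4367 - 1/(1/(82 - 333/67)) = -4367 - 1/(1/(5161/67)) = -4367 - 1/67/5161 = -4367 - 1*5161/67 = -4367 - 5161/67 = -297750/67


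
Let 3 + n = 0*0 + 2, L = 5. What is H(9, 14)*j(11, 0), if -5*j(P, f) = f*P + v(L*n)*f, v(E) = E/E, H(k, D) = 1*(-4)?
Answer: 0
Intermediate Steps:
H(k, D) = -4
n = -1 (n = -3 + (0*0 + 2) = -3 + (0 + 2) = -3 + 2 = -1)
v(E) = 1
j(P, f) = -f/5 - P*f/5 (j(P, f) = -(f*P + 1*f)/5 = -(P*f + f)/5 = -(f + P*f)/5 = -f/5 - P*f/5)
H(9, 14)*j(11, 0) = -(-4)*0*(1 + 11)/5 = -(-4)*0*12/5 = -4*0 = 0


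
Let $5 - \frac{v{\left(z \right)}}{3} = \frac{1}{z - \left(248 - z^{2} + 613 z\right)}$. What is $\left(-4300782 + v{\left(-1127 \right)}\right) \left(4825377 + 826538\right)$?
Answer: $- \frac{9526646953382965554}{391921} \approx -2.4308 \cdot 10^{13}$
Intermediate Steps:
$v{\left(z \right)} = 15 - \frac{3}{-248 + z^{2} - 612 z}$ ($v{\left(z \right)} = 15 - \frac{3}{z - \left(248 - z^{2} + 613 z\right)} = 15 - \frac{3}{-248 + z^{2} - 612 z}$)
$\left(-4300782 + v{\left(-1127 \right)}\right) \left(4825377 + 826538\right) = \left(-4300782 + \frac{3 \left(1241 - 5 \left(-1127\right)^{2} + 3060 \left(-1127\right)\right)}{248 - \left(-1127\right)^{2} + 612 \left(-1127\right)}\right) \left(4825377 + 826538\right) = \left(-4300782 + \frac{3 \left(1241 - 6350645 - 3448620\right)}{248 - 1270129 - 689724}\right) 5651915 = \left(-4300782 + 3 \frac{1}{-1959605} \left(-9798024\right)\right) 5651915 = \left(-4300782 + 3 \left(- \frac{1}{1959605}\right) \left(-9798024\right)\right) 5651915 = \left(-4300782 + \frac{29394072}{1959605}\right) 5651915 = \left(- \frac{8427804517038}{1959605}\right) 5651915 = - \frac{9526646953382965554}{391921}$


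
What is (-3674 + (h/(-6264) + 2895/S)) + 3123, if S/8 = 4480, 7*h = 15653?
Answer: -442008853/801792 ≈ -551.28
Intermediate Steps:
h = 15653/7 (h = (1/7)*15653 = 15653/7 ≈ 2236.1)
S = 35840 (S = 8*4480 = 35840)
(-3674 + (h/(-6264) + 2895/S)) + 3123 = (-3674 + ((15653/7)/(-6264) + 2895/35840)) + 3123 = (-3674 + ((15653/7)*(-1/6264) + 2895*(1/35840))) + 3123 = (-3674 + (-15653/43848 + 579/7168)) + 3123 = (-3674 - 221461/801792) + 3123 = -2946005269/801792 + 3123 = -442008853/801792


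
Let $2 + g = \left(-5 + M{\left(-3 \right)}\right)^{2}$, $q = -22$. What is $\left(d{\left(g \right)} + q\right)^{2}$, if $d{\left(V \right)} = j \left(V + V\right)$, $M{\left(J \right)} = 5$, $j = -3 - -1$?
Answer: $196$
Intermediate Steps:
$j = -2$ ($j = -3 + 1 = -2$)
$g = -2$ ($g = -2 + \left(-5 + 5\right)^{2} = -2 + 0^{2} = -2 + 0 = -2$)
$d{\left(V \right)} = - 4 V$ ($d{\left(V \right)} = - 2 \left(V + V\right) = - 2 \cdot 2 V = - 4 V$)
$\left(d{\left(g \right)} + q\right)^{2} = \left(\left(-4\right) \left(-2\right) - 22\right)^{2} = \left(8 - 22\right)^{2} = \left(-14\right)^{2} = 196$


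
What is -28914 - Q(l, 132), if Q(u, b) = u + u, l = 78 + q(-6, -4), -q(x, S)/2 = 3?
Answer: -29058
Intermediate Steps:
q(x, S) = -6 (q(x, S) = -2*3 = -6)
l = 72 (l = 78 - 6 = 72)
Q(u, b) = 2*u
-28914 - Q(l, 132) = -28914 - 2*72 = -28914 - 1*144 = -28914 - 144 = -29058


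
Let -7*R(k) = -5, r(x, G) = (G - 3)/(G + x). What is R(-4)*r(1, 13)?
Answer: 25/49 ≈ 0.51020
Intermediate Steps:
r(x, G) = (-3 + G)/(G + x)
R(k) = 5/7 (R(k) = -1/7*(-5) = 5/7)
R(-4)*r(1, 13) = 5*((-3 + 13)/(13 + 1))/7 = 5*(10/14)/7 = 5*((1/14)*10)/7 = (5/7)*(5/7) = 25/49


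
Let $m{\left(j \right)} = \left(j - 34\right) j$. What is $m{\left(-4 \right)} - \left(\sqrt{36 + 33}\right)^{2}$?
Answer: $83$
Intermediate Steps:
$m{\left(j \right)} = j \left(-34 + j\right)$ ($m{\left(j \right)} = \left(-34 + j\right) j = j \left(-34 + j\right)$)
$m{\left(-4 \right)} - \left(\sqrt{36 + 33}\right)^{2} = - 4 \left(-34 - 4\right) - \left(\sqrt{36 + 33}\right)^{2} = \left(-4\right) \left(-38\right) - \left(\sqrt{69}\right)^{2} = 152 - 69 = 83$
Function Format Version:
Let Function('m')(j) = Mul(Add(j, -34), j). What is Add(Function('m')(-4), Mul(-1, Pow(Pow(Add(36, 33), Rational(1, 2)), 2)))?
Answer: 83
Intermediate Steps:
Function('m')(j) = Mul(j, Add(-34, j)) (Function('m')(j) = Mul(Add(-34, j), j) = Mul(j, Add(-34, j)))
Add(Function('m')(-4), Mul(-1, Pow(Pow(Add(36, 33), Rational(1, 2)), 2))) = Add(Mul(-4, Add(-34, -4)), Mul(-1, Pow(Pow(Add(36, 33), Rational(1, 2)), 2))) = Add(Mul(-4, -38), Mul(-1, Pow(Pow(69, Rational(1, 2)), 2))) = Add(152, Mul(-1, 69)) = Add(152, -69) = 83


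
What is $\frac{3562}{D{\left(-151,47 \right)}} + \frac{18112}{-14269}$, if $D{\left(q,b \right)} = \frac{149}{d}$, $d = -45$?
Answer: $- \frac{2289876698}{2126081} \approx -1077.0$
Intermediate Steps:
$D{\left(q,b \right)} = - \frac{149}{45}$ ($D{\left(q,b \right)} = \frac{149}{-45} = 149 \left(- \frac{1}{45}\right) = - \frac{149}{45}$)
$\frac{3562}{D{\left(-151,47 \right)}} + \frac{18112}{-14269} = \frac{3562}{- \frac{149}{45}} + \frac{18112}{-14269} = 3562 \left(- \frac{45}{149}\right) + 18112 \left(- \frac{1}{14269}\right) = - \frac{160290}{149} - \frac{18112}{14269} = - \frac{2289876698}{2126081}$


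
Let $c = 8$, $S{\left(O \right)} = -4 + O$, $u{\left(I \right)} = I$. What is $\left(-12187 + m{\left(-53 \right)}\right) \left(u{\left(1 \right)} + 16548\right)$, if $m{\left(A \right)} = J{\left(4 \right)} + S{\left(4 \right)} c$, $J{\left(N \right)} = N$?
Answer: $-201616467$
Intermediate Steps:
$m{\left(A \right)} = 4$ ($m{\left(A \right)} = 4 + \left(-4 + 4\right) 8 = 4 + 0 \cdot 8 = 4 + 0 = 4$)
$\left(-12187 + m{\left(-53 \right)}\right) \left(u{\left(1 \right)} + 16548\right) = \left(-12187 + 4\right) \left(1 + 16548\right) = \left(-12183\right) 16549 = -201616467$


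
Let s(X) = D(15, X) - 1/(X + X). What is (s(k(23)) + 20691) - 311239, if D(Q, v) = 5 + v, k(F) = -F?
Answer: -13366035/46 ≈ -2.9057e+5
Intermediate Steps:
s(X) = 5 + X - 1/(2*X) (s(X) = (5 + X) - 1/(X + X) = (5 + X) - 1/(2*X) = 5 + X - 1/(2*X))
(s(k(23)) + 20691) - 311239 = ((5 - 1*23 - 1/(2*((-1*23)))) + 20691) - 311239 = ((5 - 23 - ½/(-23)) + 20691) - 311239 = ((5 - 23 - ½*(-1/23)) + 20691) - 311239 = ((5 - 23 + 1/46) + 20691) - 311239 = (-827/46 + 20691) - 311239 = 950959/46 - 311239 = -13366035/46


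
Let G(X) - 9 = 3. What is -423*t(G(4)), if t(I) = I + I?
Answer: -10152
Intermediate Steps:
G(X) = 12 (G(X) = 9 + 3 = 12)
t(I) = 2*I
-423*t(G(4)) = -846*12 = -423*24 = -10152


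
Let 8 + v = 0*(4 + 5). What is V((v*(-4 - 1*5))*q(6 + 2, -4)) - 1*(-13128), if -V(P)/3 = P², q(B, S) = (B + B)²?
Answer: -1019202744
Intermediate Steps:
v = -8 (v = -8 + 0*(4 + 5) = -8 + 0*9 = -8 + 0 = -8)
q(B, S) = 4*B² (q(B, S) = (2*B)² = 4*B²)
V(P) = -3*P²
V((v*(-4 - 1*5))*q(6 + 2, -4)) - 1*(-13128) = -3*1024*(-4 - 1*5)²*(6 + 2)⁴ - 1*(-13128) = -3*4194304*(-4 - 5)² + 13128 = -3*((-8*(-9))*(4*64))² + 13128 = -3*(72*256)² + 13128 = -3*18432² + 13128 = -3*339738624 + 13128 = -1019215872 + 13128 = -1019202744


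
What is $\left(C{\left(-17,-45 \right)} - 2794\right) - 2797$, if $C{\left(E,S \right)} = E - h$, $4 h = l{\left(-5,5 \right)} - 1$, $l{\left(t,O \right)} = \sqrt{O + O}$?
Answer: $- \frac{22431}{4} - \frac{\sqrt{10}}{4} \approx -5608.5$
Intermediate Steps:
$l{\left(t,O \right)} = \sqrt{2} \sqrt{O}$ ($l{\left(t,O \right)} = \sqrt{2 O} = \sqrt{2} \sqrt{O}$)
$h = - \frac{1}{4} + \frac{\sqrt{10}}{4}$ ($h = \frac{\sqrt{2} \sqrt{5} - 1}{4} = \frac{\sqrt{10} - 1}{4} = \frac{-1 + \sqrt{10}}{4} = - \frac{1}{4} + \frac{\sqrt{10}}{4} \approx 0.54057$)
$C{\left(E,S \right)} = \frac{1}{4} + E - \frac{\sqrt{10}}{4}$ ($C{\left(E,S \right)} = E - \left(- \frac{1}{4} + \frac{\sqrt{10}}{4}\right) = E + \left(\frac{1}{4} - \frac{\sqrt{10}}{4}\right) = \frac{1}{4} + E - \frac{\sqrt{10}}{4}$)
$\left(C{\left(-17,-45 \right)} - 2794\right) - 2797 = \left(\left(\frac{1}{4} - 17 - \frac{\sqrt{10}}{4}\right) - 2794\right) - 2797 = \left(\left(- \frac{67}{4} - \frac{\sqrt{10}}{4}\right) - 2794\right) - 2797 = \left(- \frac{11243}{4} - \frac{\sqrt{10}}{4}\right) - 2797 = - \frac{22431}{4} - \frac{\sqrt{10}}{4}$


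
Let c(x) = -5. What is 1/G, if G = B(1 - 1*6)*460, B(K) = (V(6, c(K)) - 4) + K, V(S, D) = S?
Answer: -1/1380 ≈ -0.00072464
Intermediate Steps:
B(K) = 2 + K (B(K) = (6 - 4) + K = 2 + K)
G = -1380 (G = (2 + (1 - 1*6))*460 = (2 + (1 - 6))*460 = (2 - 5)*460 = -3*460 = -1380)
1/G = 1/(-1380) = -1/1380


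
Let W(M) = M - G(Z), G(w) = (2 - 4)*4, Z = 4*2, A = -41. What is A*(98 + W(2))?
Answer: -4428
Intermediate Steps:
Z = 8
G(w) = -8 (G(w) = -2*4 = -8)
W(M) = 8 + M (W(M) = M - 1*(-8) = M + 8 = 8 + M)
A*(98 + W(2)) = -41*(98 + (8 + 2)) = -41*(98 + 10) = -41*108 = -4428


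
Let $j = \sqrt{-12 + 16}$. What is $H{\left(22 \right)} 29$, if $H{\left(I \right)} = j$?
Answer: $58$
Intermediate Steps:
$j = 2$ ($j = \sqrt{4} = 2$)
$H{\left(I \right)} = 2$
$H{\left(22 \right)} 29 = 2 \cdot 29 = 58$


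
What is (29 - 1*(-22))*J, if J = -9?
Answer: -459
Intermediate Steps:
(29 - 1*(-22))*J = (29 - 1*(-22))*(-9) = (29 + 22)*(-9) = 51*(-9) = -459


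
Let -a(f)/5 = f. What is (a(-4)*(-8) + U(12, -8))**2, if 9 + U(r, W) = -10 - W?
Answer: 29241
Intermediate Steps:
U(r, W) = -19 - W (U(r, W) = -9 + (-10 - W) = -19 - W)
a(f) = -5*f
(a(-4)*(-8) + U(12, -8))**2 = (-5*(-4)*(-8) + (-19 - 1*(-8)))**2 = (20*(-8) + (-19 + 8))**2 = (-160 - 11)**2 = (-171)**2 = 29241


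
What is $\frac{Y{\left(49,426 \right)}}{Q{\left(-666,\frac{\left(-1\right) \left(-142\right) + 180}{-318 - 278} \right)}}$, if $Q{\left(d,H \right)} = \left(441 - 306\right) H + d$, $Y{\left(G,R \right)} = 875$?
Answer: $- \frac{260750}{220203} \approx -1.1841$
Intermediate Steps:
$Q{\left(d,H \right)} = d + 135 H$ ($Q{\left(d,H \right)} = \left(441 - 306\right) H + d = 135 H + d = d + 135 H$)
$\frac{Y{\left(49,426 \right)}}{Q{\left(-666,\frac{\left(-1\right) \left(-142\right) + 180}{-318 - 278} \right)}} = \frac{875}{-666 + 135 \frac{\left(-1\right) \left(-142\right) + 180}{-318 - 278}} = \frac{875}{-666 + 135 \frac{142 + 180}{-596}} = \frac{875}{-666 + 135 \cdot 322 \left(- \frac{1}{596}\right)} = \frac{875}{-666 + 135 \left(- \frac{161}{298}\right)} = \frac{875}{-666 - \frac{21735}{298}} = \frac{875}{- \frac{220203}{298}} = 875 \left(- \frac{298}{220203}\right) = - \frac{260750}{220203}$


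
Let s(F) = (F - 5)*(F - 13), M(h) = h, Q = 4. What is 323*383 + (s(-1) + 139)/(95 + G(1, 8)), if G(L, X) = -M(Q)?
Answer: 11257742/91 ≈ 1.2371e+5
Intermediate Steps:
s(F) = (-13 + F)*(-5 + F) (s(F) = (-5 + F)*(-13 + F) = (-13 + F)*(-5 + F))
G(L, X) = -4 (G(L, X) = -1*4 = -4)
323*383 + (s(-1) + 139)/(95 + G(1, 8)) = 323*383 + ((65 + (-1)**2 - 18*(-1)) + 139)/(95 - 4) = 123709 + ((65 + 1 + 18) + 139)/91 = 123709 + (84 + 139)*(1/91) = 123709 + 223*(1/91) = 123709 + 223/91 = 11257742/91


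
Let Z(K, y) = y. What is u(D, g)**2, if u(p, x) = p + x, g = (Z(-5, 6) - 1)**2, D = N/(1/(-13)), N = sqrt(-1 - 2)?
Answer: 118 - 650*I*sqrt(3) ≈ 118.0 - 1125.8*I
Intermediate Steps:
N = I*sqrt(3) (N = sqrt(-3) = I*sqrt(3) ≈ 1.732*I)
D = -13*I*sqrt(3) (D = (I*sqrt(3))/(1/(-13)) = (I*sqrt(3))/(-1/13) = (I*sqrt(3))*(-13) = -13*I*sqrt(3) ≈ -22.517*I)
g = 25 (g = (6 - 1)**2 = 5**2 = 25)
u(D, g)**2 = (-13*I*sqrt(3) + 25)**2 = (25 - 13*I*sqrt(3))**2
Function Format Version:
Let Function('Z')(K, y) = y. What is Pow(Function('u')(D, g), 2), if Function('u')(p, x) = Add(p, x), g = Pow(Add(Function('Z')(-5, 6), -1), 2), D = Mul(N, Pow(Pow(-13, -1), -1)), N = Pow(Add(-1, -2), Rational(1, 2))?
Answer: Add(118, Mul(-650, I, Pow(3, Rational(1, 2)))) ≈ Add(118.00, Mul(-1125.8, I))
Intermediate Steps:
N = Mul(I, Pow(3, Rational(1, 2))) (N = Pow(-3, Rational(1, 2)) = Mul(I, Pow(3, Rational(1, 2))) ≈ Mul(1.7320, I))
D = Mul(-13, I, Pow(3, Rational(1, 2))) (D = Mul(Mul(I, Pow(3, Rational(1, 2))), Pow(Pow(-13, -1), -1)) = Mul(Mul(I, Pow(3, Rational(1, 2))), Pow(Rational(-1, 13), -1)) = Mul(Mul(I, Pow(3, Rational(1, 2))), -13) = Mul(-13, I, Pow(3, Rational(1, 2))) ≈ Mul(-22.517, I))
g = 25 (g = Pow(Add(6, -1), 2) = Pow(5, 2) = 25)
Pow(Function('u')(D, g), 2) = Pow(Add(Mul(-13, I, Pow(3, Rational(1, 2))), 25), 2) = Pow(Add(25, Mul(-13, I, Pow(3, Rational(1, 2)))), 2)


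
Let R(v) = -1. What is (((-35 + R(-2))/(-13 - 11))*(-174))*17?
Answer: -4437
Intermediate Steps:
(((-35 + R(-2))/(-13 - 11))*(-174))*17 = (((-35 - 1)/(-13 - 11))*(-174))*17 = (-36/(-24)*(-174))*17 = (-36*(-1/24)*(-174))*17 = ((3/2)*(-174))*17 = -261*17 = -4437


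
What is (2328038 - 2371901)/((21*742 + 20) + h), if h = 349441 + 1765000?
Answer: -43863/2130043 ≈ -0.020593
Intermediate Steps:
h = 2114441
(2328038 - 2371901)/((21*742 + 20) + h) = (2328038 - 2371901)/((21*742 + 20) + 2114441) = -43863/((15582 + 20) + 2114441) = -43863/(15602 + 2114441) = -43863/2130043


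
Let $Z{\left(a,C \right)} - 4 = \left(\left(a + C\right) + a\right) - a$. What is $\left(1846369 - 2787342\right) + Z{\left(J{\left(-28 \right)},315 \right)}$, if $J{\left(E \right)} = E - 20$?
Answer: $-940702$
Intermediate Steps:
$J{\left(E \right)} = -20 + E$ ($J{\left(E \right)} = E - 20 = -20 + E$)
$Z{\left(a,C \right)} = 4 + C + a$ ($Z{\left(a,C \right)} = 4 + \left(\left(\left(a + C\right) + a\right) - a\right) = 4 + \left(\left(\left(C + a\right) + a\right) - a\right) = 4 + \left(\left(C + 2 a\right) - a\right) = 4 + \left(C + a\right) = 4 + C + a$)
$\left(1846369 - 2787342\right) + Z{\left(J{\left(-28 \right)},315 \right)} = \left(1846369 - 2787342\right) + \left(4 + 315 - 48\right) = -940973 + \left(4 + 315 - 48\right) = -940973 + 271 = -940702$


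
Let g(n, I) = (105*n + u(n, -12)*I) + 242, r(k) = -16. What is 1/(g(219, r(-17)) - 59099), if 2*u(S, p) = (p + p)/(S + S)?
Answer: -73/2617894 ≈ -2.7885e-5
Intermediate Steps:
u(S, p) = p/(2*S) (u(S, p) = ((p + p)/(S + S))/2 = ((2*p)/((2*S)))/2 = ((2*p)*(1/(2*S)))/2 = (p/S)/2 = p/(2*S))
g(n, I) = 242 + 105*n - 6*I/n (g(n, I) = (105*n + ((1/2)*(-12)/n)*I) + 242 = (105*n + (-6/n)*I) + 242 = (105*n - 6*I/n) + 242 = 242 + 105*n - 6*I/n)
1/(g(219, r(-17)) - 59099) = 1/((242 + 105*219 - 6*(-16)/219) - 59099) = 1/((242 + 22995 - 6*(-16)*1/219) - 59099) = 1/((242 + 22995 + 32/73) - 59099) = 1/(1696333/73 - 59099) = 1/(-2617894/73) = -73/2617894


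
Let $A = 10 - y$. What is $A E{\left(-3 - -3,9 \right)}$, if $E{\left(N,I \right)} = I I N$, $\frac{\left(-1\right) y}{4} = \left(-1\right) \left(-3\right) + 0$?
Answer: $0$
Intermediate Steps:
$y = -12$ ($y = - 4 \left(\left(-1\right) \left(-3\right) + 0\right) = - 4 \left(3 + 0\right) = \left(-4\right) 3 = -12$)
$E{\left(N,I \right)} = N I^{2}$ ($E{\left(N,I \right)} = I^{2} N = N I^{2}$)
$A = 22$ ($A = 10 - -12 = 10 + 12 = 22$)
$A E{\left(-3 - -3,9 \right)} = 22 \left(-3 - -3\right) 9^{2} = 22 \left(-3 + 3\right) 81 = 22 \cdot 0 \cdot 81 = 22 \cdot 0 = 0$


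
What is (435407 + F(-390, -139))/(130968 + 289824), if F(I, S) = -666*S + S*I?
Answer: 582191/420792 ≈ 1.3836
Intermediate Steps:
F(I, S) = -666*S + I*S
(435407 + F(-390, -139))/(130968 + 289824) = (435407 - 139*(-666 - 390))/(130968 + 289824) = (435407 - 139*(-1056))/420792 = (435407 + 146784)*(1/420792) = 582191*(1/420792) = 582191/420792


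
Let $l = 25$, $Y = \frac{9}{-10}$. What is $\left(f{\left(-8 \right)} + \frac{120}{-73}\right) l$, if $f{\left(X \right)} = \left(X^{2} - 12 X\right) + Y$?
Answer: $\frac{574715}{146} \approx 3936.4$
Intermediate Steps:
$Y = - \frac{9}{10}$ ($Y = 9 \left(- \frac{1}{10}\right) = - \frac{9}{10} \approx -0.9$)
$f{\left(X \right)} = - \frac{9}{10} + X^{2} - 12 X$ ($f{\left(X \right)} = \left(X^{2} - 12 X\right) - \frac{9}{10} = - \frac{9}{10} + X^{2} - 12 X$)
$\left(f{\left(-8 \right)} + \frac{120}{-73}\right) l = \left(\left(- \frac{9}{10} + \left(-8\right)^{2} - -96\right) + \frac{120}{-73}\right) 25 = \left(\left(- \frac{9}{10} + 64 + 96\right) + 120 \left(- \frac{1}{73}\right)\right) 25 = \left(\frac{1591}{10} - \frac{120}{73}\right) 25 = \frac{114943}{730} \cdot 25 = \frac{574715}{146}$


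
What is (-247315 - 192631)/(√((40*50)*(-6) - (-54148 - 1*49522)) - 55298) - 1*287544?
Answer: -439610570042494/1528888567 + 219973*√91670/1528888567 ≈ -2.8754e+5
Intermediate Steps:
(-247315 - 192631)/(√((40*50)*(-6) - (-54148 - 1*49522)) - 55298) - 1*287544 = -439946/(√(2000*(-6) - (-54148 - 49522)) - 55298) - 287544 = -439946/(√(-12000 - 1*(-103670)) - 55298) - 287544 = -439946/(√(-12000 + 103670) - 55298) - 287544 = -439946/(√91670 - 55298) - 287544 = -439946/(-55298 + √91670) - 287544 = -287544 - 439946/(-55298 + √91670)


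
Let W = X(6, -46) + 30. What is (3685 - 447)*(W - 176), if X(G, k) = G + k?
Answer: -602268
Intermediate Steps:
W = -10 (W = (6 - 46) + 30 = -40 + 30 = -10)
(3685 - 447)*(W - 176) = (3685 - 447)*(-10 - 176) = 3238*(-186) = -602268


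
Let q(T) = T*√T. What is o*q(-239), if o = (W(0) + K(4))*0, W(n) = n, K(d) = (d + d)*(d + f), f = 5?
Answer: 0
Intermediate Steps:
K(d) = 2*d*(5 + d) (K(d) = (d + d)*(d + 5) = (2*d)*(5 + d) = 2*d*(5 + d))
q(T) = T^(3/2)
o = 0 (o = (0 + 2*4*(5 + 4))*0 = (0 + 2*4*9)*0 = (0 + 72)*0 = 72*0 = 0)
o*q(-239) = 0*(-239)^(3/2) = 0*(-239*I*√239) = 0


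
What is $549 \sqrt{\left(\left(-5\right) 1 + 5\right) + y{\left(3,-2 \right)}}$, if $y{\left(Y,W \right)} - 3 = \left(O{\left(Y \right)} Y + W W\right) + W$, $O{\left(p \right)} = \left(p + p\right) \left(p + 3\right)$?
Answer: $549 \sqrt{113} \approx 5836.0$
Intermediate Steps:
$O{\left(p \right)} = 2 p \left(3 + p\right)$
$y{\left(Y,W \right)} = 3 + W + W^{2} + 2 Y^{2} \left(3 + Y\right)$ ($y{\left(Y,W \right)} = 3 + \left(\left(2 Y \left(3 + Y\right) Y + W W\right) + W\right) = 3 + \left(\left(2 Y^{2} \left(3 + Y\right) + W^{2}\right) + W\right) = 3 + \left(\left(W^{2} + 2 Y^{2} \left(3 + Y\right)\right) + W\right) = 3 + \left(W + W^{2} + 2 Y^{2} \left(3 + Y\right)\right) = 3 + W + W^{2} + 2 Y^{2} \left(3 + Y\right)$)
$549 \sqrt{\left(\left(-5\right) 1 + 5\right) + y{\left(3,-2 \right)}} = 549 \sqrt{\left(\left(-5\right) 1 + 5\right) + \left(3 - 2 + \left(-2\right)^{2} + 2 \cdot 3^{2} \left(3 + 3\right)\right)} = 549 \sqrt{\left(-5 + 5\right) + \left(3 - 2 + 4 + 2 \cdot 9 \cdot 6\right)} = 549 \sqrt{0 + \left(3 - 2 + 4 + 108\right)} = 549 \sqrt{0 + 113} = 549 \sqrt{113}$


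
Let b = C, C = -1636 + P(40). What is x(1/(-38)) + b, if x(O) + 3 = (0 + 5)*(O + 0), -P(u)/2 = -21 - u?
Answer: -57651/38 ≈ -1517.1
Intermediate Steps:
P(u) = 42 + 2*u (P(u) = -2*(-21 - u) = 42 + 2*u)
x(O) = -3 + 5*O (x(O) = -3 + (0 + 5)*(O + 0) = -3 + 5*O)
C = -1514 (C = -1636 + (42 + 2*40) = -1636 + (42 + 80) = -1636 + 122 = -1514)
b = -1514
x(1/(-38)) + b = (-3 + 5/(-38)) - 1514 = (-3 + 5*(-1/38)) - 1514 = (-3 - 5/38) - 1514 = -119/38 - 1514 = -57651/38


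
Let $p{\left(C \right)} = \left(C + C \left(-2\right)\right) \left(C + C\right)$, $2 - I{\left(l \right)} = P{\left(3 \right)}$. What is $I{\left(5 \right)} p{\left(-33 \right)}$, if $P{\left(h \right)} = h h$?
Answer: $15246$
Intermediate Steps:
$P{\left(h \right)} = h^{2}$
$I{\left(l \right)} = -7$ ($I{\left(l \right)} = 2 - 3^{2} = 2 - 9 = -7$)
$p{\left(C \right)} = - 2 C^{2}$ ($p{\left(C \right)} = \left(C - 2 C\right) 2 C = - C 2 C = - 2 C^{2}$)
$I{\left(5 \right)} p{\left(-33 \right)} = - 7 \left(- 2 \left(-33\right)^{2}\right) = - 7 \left(\left(-2\right) 1089\right) = \left(-7\right) \left(-2178\right) = 15246$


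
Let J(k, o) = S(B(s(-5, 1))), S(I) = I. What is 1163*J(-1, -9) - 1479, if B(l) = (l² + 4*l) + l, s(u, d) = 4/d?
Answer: 40389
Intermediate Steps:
B(l) = l² + 5*l
J(k, o) = 36 (J(k, o) = (4/1)*(5 + 4/1) = (4*1)*(5 + 4*1) = 4*(5 + 4) = 4*9 = 36)
1163*J(-1, -9) - 1479 = 1163*36 - 1479 = 41868 - 1479 = 40389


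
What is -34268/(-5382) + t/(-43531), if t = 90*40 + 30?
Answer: 56622448/9010917 ≈ 6.2838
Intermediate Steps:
t = 3630 (t = 3600 + 30 = 3630)
-34268/(-5382) + t/(-43531) = -34268/(-5382) + 3630/(-43531) = -34268*(-1/5382) + 3630*(-1/43531) = 1318/207 - 3630/43531 = 56622448/9010917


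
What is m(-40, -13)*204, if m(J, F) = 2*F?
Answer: -5304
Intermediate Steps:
m(-40, -13)*204 = (2*(-13))*204 = -26*204 = -5304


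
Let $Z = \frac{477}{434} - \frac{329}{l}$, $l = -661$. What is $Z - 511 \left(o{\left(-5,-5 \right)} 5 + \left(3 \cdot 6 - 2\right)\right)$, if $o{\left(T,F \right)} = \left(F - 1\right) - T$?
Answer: $- \frac{1612060671}{286874} \approx -5619.4$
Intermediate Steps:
$o{\left(T,F \right)} = -1 + F - T$ ($o{\left(T,F \right)} = \left(-1 + F\right) - T = -1 + F - T$)
$Z = \frac{458083}{286874}$ ($Z = \frac{477}{434} - \frac{329}{-661} = 477 \cdot \frac{1}{434} - - \frac{329}{661} = \frac{477}{434} + \frac{329}{661} = \frac{458083}{286874} \approx 1.5968$)
$Z - 511 \left(o{\left(-5,-5 \right)} 5 + \left(3 \cdot 6 - 2\right)\right) = \frac{458083}{286874} - 511 \left(\left(-1 - 5 - -5\right) 5 + \left(3 \cdot 6 - 2\right)\right) = \frac{458083}{286874} - 511 \left(\left(-1 - 5 + 5\right) 5 + \left(18 - 2\right)\right) = \frac{458083}{286874} - 511 \left(\left(-1\right) 5 + 16\right) = \frac{458083}{286874} - 511 \left(-5 + 16\right) = \frac{458083}{286874} - 5621 = - \frac{1612060671}{286874}$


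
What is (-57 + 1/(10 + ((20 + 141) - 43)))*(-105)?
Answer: 765975/128 ≈ 5984.2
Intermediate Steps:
(-57 + 1/(10 + ((20 + 141) - 43)))*(-105) = (-57 + 1/(10 + (161 - 43)))*(-105) = (-57 + 1/(10 + 118))*(-105) = (-57 + 1/128)*(-105) = -7295/128*(-105) = 765975/128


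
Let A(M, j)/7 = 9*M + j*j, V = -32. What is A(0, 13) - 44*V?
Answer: 2591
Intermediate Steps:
A(M, j) = 7*j**2 + 63*M (A(M, j) = 7*(9*M + j*j) = 7*(9*M + j**2) = 7*(j**2 + 9*M) = 7*j**2 + 63*M)
A(0, 13) - 44*V = (7*13**2 + 63*0) - 44*(-32) = (7*169 + 0) + 1408 = (1183 + 0) + 1408 = 1183 + 1408 = 2591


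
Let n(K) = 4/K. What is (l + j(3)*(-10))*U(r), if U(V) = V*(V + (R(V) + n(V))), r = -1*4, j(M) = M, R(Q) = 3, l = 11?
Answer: -152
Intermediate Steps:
r = -4
U(V) = V*(3 + V + 4/V) (U(V) = V*(V + (3 + 4/V)) = V*(3 + V + 4/V))
(l + j(3)*(-10))*U(r) = (11 + 3*(-10))*(4 - 4*(3 - 4)) = (11 - 30)*(4 - 4*(-1)) = -19*(4 + 4) = -19*8 = -152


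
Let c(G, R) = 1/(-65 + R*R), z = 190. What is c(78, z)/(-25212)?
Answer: -1/908514420 ≈ -1.1007e-9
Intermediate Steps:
c(G, R) = 1/(-65 + R**2)
c(78, z)/(-25212) = 1/(-65 + 190**2*(-25212)) = -1/25212/(-65 + 36100) = -1/25212/36035 = (1/36035)*(-1/25212) = -1/908514420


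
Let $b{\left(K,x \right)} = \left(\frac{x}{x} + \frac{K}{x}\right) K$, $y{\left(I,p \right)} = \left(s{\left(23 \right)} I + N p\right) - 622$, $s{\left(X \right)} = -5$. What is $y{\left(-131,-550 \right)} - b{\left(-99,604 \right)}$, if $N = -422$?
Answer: $\frac{140258327}{604} \approx 2.3222 \cdot 10^{5}$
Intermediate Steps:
$y{\left(I,p \right)} = -622 - 422 p - 5 I$ ($y{\left(I,p \right)} = \left(- 5 I - 422 p\right) - 622 = \left(- 422 p - 5 I\right) - 622 = -622 - 422 p - 5 I$)
$b{\left(K,x \right)} = K \left(1 + \frac{K}{x}\right)$ ($b{\left(K,x \right)} = \left(1 + \frac{K}{x}\right) K = K \left(1 + \frac{K}{x}\right)$)
$y{\left(-131,-550 \right)} - b{\left(-99,604 \right)} = \left(-622 - -232100 - -655\right) - - \frac{99 \left(-99 + 604\right)}{604} = \left(-622 + 232100 + 655\right) - \left(-99\right) \frac{1}{604} \cdot 505 = 232133 - - \frac{49995}{604} = 232133 + \frac{49995}{604} = \frac{140258327}{604}$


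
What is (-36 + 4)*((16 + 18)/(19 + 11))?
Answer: -544/15 ≈ -36.267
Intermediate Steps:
(-36 + 4)*((16 + 18)/(19 + 11)) = -1088/30 = -32*17/15 = -544/15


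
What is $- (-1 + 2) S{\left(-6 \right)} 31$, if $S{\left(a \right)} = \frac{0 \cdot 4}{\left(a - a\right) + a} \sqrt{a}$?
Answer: $0$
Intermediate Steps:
$S{\left(a \right)} = 0$ ($S{\left(a \right)} = \frac{0}{0 + a} \sqrt{a} = \frac{0}{a} \sqrt{a} = 0 \sqrt{a} = 0$)
$- (-1 + 2) S{\left(-6 \right)} 31 = - (-1 + 2) 0 \cdot 31 = \left(-1\right) 1 \cdot 0 \cdot 31 = \left(-1\right) 0 \cdot 31 = 0 \cdot 31 = 0$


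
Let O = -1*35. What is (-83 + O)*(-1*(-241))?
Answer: -28438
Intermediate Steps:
O = -35
(-83 + O)*(-1*(-241)) = (-83 - 35)*(-1*(-241)) = -118*241 = -28438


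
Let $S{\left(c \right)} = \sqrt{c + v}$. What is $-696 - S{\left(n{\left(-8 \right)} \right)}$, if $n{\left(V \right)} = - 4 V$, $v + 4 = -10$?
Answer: $-696 - 3 \sqrt{2} \approx -700.24$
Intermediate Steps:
$v = -14$ ($v = -4 - 10 = -14$)
$S{\left(c \right)} = \sqrt{-14 + c}$ ($S{\left(c \right)} = \sqrt{c - 14} = \sqrt{-14 + c}$)
$-696 - S{\left(n{\left(-8 \right)} \right)} = -696 - \sqrt{-14 - -32} = -696 - \sqrt{-14 + 32} = -696 - \sqrt{18} = -696 - 3 \sqrt{2}$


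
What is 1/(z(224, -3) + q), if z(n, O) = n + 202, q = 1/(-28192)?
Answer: 28192/12009791 ≈ 0.0023474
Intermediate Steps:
q = -1/28192 ≈ -3.5471e-5
z(n, O) = 202 + n
1/(z(224, -3) + q) = 1/((202 + 224) - 1/28192) = 1/(426 - 1/28192) = 1/(12009791/28192) = 28192/12009791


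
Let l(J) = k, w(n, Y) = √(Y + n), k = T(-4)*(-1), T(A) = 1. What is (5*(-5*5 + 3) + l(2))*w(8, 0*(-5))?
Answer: -222*√2 ≈ -313.96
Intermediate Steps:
k = -1 (k = 1*(-1) = -1)
l(J) = -1
(5*(-5*5 + 3) + l(2))*w(8, 0*(-5)) = (5*(-5*5 + 3) - 1)*√(0*(-5) + 8) = (5*(-25 + 3) - 1)*√(0 + 8) = (5*(-22) - 1)*√8 = (-110 - 1)*(2*√2) = -222*√2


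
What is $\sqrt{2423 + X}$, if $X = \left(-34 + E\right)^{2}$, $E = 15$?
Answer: $4 \sqrt{174} \approx 52.764$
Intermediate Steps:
$X = 361$ ($X = \left(-34 + 15\right)^{2} = \left(-19\right)^{2} = 361$)
$\sqrt{2423 + X} = \sqrt{2423 + 361} = \sqrt{2784} = 4 \sqrt{174}$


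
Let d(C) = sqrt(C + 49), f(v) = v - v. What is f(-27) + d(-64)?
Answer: I*sqrt(15) ≈ 3.873*I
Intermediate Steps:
f(v) = 0
d(C) = sqrt(49 + C)
f(-27) + d(-64) = 0 + sqrt(49 - 64) = 0 + sqrt(-15) = 0 + I*sqrt(15) = I*sqrt(15)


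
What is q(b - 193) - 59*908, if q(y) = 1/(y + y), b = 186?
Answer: -750009/14 ≈ -53572.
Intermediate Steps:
q(y) = 1/(2*y)
q(b - 193) - 59*908 = 1/(2*(186 - 193)) - 59*908 = (½)/(-7) - 53572 = (½)*(-⅐) - 53572 = -1/14 - 53572 = -750009/14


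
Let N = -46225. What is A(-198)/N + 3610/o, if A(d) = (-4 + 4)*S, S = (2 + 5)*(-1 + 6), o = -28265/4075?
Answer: -2942150/5653 ≈ -520.46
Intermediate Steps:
o = -5653/815 (o = -28265*1/4075 = -5653/815 ≈ -6.9362)
S = 35 (S = 7*5 = 35)
A(d) = 0 (A(d) = (-4 + 4)*35 = 0*35 = 0)
A(-198)/N + 3610/o = 0/(-46225) + 3610/(-5653/815) = 0*(-1/46225) + 3610*(-815/5653) = 0 - 2942150/5653 = -2942150/5653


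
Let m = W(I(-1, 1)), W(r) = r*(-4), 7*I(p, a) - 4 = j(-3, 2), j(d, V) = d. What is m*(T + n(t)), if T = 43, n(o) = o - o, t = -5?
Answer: -172/7 ≈ -24.571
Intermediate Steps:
I(p, a) = ⅐ (I(p, a) = 4/7 + (⅐)*(-3) = 4/7 - 3/7 = ⅐)
W(r) = -4*r
m = -4/7 (m = -4*⅐ = -4/7 ≈ -0.57143)
n(o) = 0
m*(T + n(t)) = -4*(43 + 0)/7 = -4/7*43 = -172/7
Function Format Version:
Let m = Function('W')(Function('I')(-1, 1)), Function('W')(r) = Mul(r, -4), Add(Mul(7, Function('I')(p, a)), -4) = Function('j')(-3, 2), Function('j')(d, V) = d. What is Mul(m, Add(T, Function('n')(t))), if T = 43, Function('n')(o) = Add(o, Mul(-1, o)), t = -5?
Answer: Rational(-172, 7) ≈ -24.571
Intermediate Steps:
Function('I')(p, a) = Rational(1, 7) (Function('I')(p, a) = Add(Rational(4, 7), Mul(Rational(1, 7), -3)) = Add(Rational(4, 7), Rational(-3, 7)) = Rational(1, 7))
Function('W')(r) = Mul(-4, r)
m = Rational(-4, 7) (m = Mul(-4, Rational(1, 7)) = Rational(-4, 7) ≈ -0.57143)
Function('n')(o) = 0
Mul(m, Add(T, Function('n')(t))) = Mul(Rational(-4, 7), Add(43, 0)) = Mul(Rational(-4, 7), 43) = Rational(-172, 7)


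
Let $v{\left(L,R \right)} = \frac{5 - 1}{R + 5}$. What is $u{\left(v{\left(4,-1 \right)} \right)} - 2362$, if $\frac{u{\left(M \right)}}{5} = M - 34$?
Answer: $-2527$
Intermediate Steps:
$v{\left(L,R \right)} = \frac{4}{5 + R}$
$u{\left(M \right)} = -170 + 5 M$ ($u{\left(M \right)} = 5 \left(M - 34\right) = 5 \left(-34 + M\right) = -170 + 5 M$)
$u{\left(v{\left(4,-1 \right)} \right)} - 2362 = \left(-170 + 5 \frac{4}{5 - 1}\right) - 2362 = \left(-170 + 5 \cdot \frac{4}{4}\right) - 2362 = \left(-170 + 5 \cdot 4 \cdot \frac{1}{4}\right) - 2362 = \left(-170 + 5 \cdot 1\right) - 2362 = \left(-170 + 5\right) - 2362 = -165 - 2362 = -2527$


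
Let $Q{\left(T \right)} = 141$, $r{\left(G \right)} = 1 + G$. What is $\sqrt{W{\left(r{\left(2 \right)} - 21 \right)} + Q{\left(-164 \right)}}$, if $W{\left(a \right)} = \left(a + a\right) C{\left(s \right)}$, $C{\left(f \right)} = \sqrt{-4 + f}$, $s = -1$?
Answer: $\sqrt{141 - 36 i \sqrt{5}} \approx 12.316 - 3.2681 i$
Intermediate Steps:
$W{\left(a \right)} = 2 i a \sqrt{5}$ ($W{\left(a \right)} = \left(a + a\right) \sqrt{-4 - 1} = 2 a \sqrt{-5} = 2 a i \sqrt{5} = 2 i a \sqrt{5}$)
$\sqrt{W{\left(r{\left(2 \right)} - 21 \right)} + Q{\left(-164 \right)}} = \sqrt{2 i \left(\left(1 + 2\right) - 21\right) \sqrt{5} + 141} = \sqrt{2 i \left(3 - 21\right) \sqrt{5} + 141} = \sqrt{2 i \left(-18\right) \sqrt{5} + 141} = \sqrt{- 36 i \sqrt{5} + 141} = \sqrt{141 - 36 i \sqrt{5}}$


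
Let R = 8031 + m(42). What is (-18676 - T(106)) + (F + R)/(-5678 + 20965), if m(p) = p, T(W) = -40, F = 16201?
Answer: -284864258/15287 ≈ -18634.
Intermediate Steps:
R = 8073 (R = 8031 + 42 = 8073)
(-18676 - T(106)) + (F + R)/(-5678 + 20965) = (-18676 - 1*(-40)) + (16201 + 8073)/(-5678 + 20965) = (-18676 + 40) + 24274/15287 = -18636 + 24274*(1/15287) = -18636 + 24274/15287 = -284864258/15287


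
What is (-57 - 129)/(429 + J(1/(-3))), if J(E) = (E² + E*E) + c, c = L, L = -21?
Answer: -837/1837 ≈ -0.45563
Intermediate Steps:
c = -21
J(E) = -21 + 2*E² (J(E) = (E² + E*E) - 21 = (E² + E²) - 21 = 2*E² - 21 = -21 + 2*E²)
(-57 - 129)/(429 + J(1/(-3))) = (-57 - 129)/(429 + (-21 + 2*(1/(-3))²)) = -186/(429 + (-21 + 2*(-⅓)²)) = -186/(429 + (-21 + 2*(⅑))) = -186/(429 + (-21 + 2/9)) = -186/(429 - 187/9) = -186/3674/9 = -186*9/3674 = -837/1837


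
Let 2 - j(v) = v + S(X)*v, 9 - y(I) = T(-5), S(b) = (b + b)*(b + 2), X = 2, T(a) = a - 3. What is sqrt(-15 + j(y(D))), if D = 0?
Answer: I*sqrt(302) ≈ 17.378*I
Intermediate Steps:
T(a) = -3 + a
S(b) = 2*b*(2 + b) (S(b) = (2*b)*(2 + b) = 2*b*(2 + b))
y(I) = 17 (y(I) = 9 - (-3 - 5) = 9 - 1*(-8) = 9 + 8 = 17)
j(v) = 2 - 17*v (j(v) = 2 - (v + (2*2*(2 + 2))*v) = 2 - (v + (2*2*4)*v) = 2 - (v + 16*v) = 2 - 17*v)
sqrt(-15 + j(y(D))) = sqrt(-15 + (2 - 17*17)) = sqrt(-15 + (2 - 289)) = sqrt(-15 - 287) = sqrt(-302) = I*sqrt(302)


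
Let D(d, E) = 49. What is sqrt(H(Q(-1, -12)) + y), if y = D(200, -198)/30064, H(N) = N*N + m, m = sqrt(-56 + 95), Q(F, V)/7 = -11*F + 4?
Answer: sqrt(622805164471 + 56490256*sqrt(39))/7516 ≈ 105.03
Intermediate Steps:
Q(F, V) = 28 - 77*F (Q(F, V) = 7*(-11*F + 4) = 7*(4 - 11*F) = 28 - 77*F)
m = sqrt(39) ≈ 6.2450
H(N) = sqrt(39) + N**2 (H(N) = N*N + sqrt(39) = N**2 + sqrt(39) = sqrt(39) + N**2)
y = 49/30064 ≈ 0.0016299
sqrt(H(Q(-1, -12)) + y) = sqrt((sqrt(39) + (28 - 77*(-1))**2) + 49/30064) = sqrt((sqrt(39) + (28 + 77)**2) + 49/30064) = sqrt((sqrt(39) + 105**2) + 49/30064) = sqrt((sqrt(39) + 11025) + 49/30064) = sqrt((11025 + sqrt(39)) + 49/30064) = sqrt(331455649/30064 + sqrt(39))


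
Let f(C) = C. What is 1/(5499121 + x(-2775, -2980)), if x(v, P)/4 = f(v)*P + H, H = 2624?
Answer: 1/38587617 ≈ 2.5915e-8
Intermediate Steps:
x(v, P) = 10496 + 4*P*v (x(v, P) = 4*(v*P + 2624) = 4*(P*v + 2624) = 4*(2624 + P*v) = 10496 + 4*P*v)
1/(5499121 + x(-2775, -2980)) = 1/(5499121 + (10496 + 4*(-2980)*(-2775))) = 1/(5499121 + (10496 + 33078000)) = 1/(5499121 + 33088496) = 1/38587617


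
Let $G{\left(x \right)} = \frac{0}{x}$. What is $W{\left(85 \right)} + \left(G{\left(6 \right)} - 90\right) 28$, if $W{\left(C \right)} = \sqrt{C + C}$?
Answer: $-2520 + \sqrt{170} \approx -2507.0$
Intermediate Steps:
$G{\left(x \right)} = 0$
$W{\left(C \right)} = \sqrt{2} \sqrt{C}$ ($W{\left(C \right)} = \sqrt{2 C} = \sqrt{2} \sqrt{C}$)
$W{\left(85 \right)} + \left(G{\left(6 \right)} - 90\right) 28 = \sqrt{2} \sqrt{85} + \left(0 - 90\right) 28 = \sqrt{170} - 2520 = -2520 + \sqrt{170}$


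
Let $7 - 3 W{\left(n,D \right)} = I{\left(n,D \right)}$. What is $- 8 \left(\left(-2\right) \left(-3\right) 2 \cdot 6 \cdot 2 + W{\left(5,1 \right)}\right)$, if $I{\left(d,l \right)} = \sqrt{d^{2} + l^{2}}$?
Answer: $- \frac{3512}{3} + \frac{8 \sqrt{26}}{3} \approx -1157.1$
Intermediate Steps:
$W{\left(n,D \right)} = \frac{7}{3} - \frac{\sqrt{D^{2} + n^{2}}}{3}$ ($W{\left(n,D \right)} = \frac{7}{3} - \frac{\sqrt{n^{2} + D^{2}}}{3} = \frac{7}{3} - \frac{\sqrt{D^{2} + n^{2}}}{3}$)
$- 8 \left(\left(-2\right) \left(-3\right) 2 \cdot 6 \cdot 2 + W{\left(5,1 \right)}\right) = - 8 \left(\left(-2\right) \left(-3\right) 2 \cdot 6 \cdot 2 + \left(\frac{7}{3} - \frac{\sqrt{1^{2} + 5^{2}}}{3}\right)\right) = - 8 \left(6 \cdot 2 \cdot 6 \cdot 2 + \left(\frac{7}{3} - \frac{\sqrt{1 + 25}}{3}\right)\right) = - 8 \left(12 \cdot 6 \cdot 2 + \left(\frac{7}{3} - \frac{\sqrt{26}}{3}\right)\right) = - 8 \left(72 \cdot 2 + \left(\frac{7}{3} - \frac{\sqrt{26}}{3}\right)\right) = - 8 \left(144 + \left(\frac{7}{3} - \frac{\sqrt{26}}{3}\right)\right) = - 8 \left(\frac{439}{3} - \frac{\sqrt{26}}{3}\right) = - \frac{3512}{3} + \frac{8 \sqrt{26}}{3}$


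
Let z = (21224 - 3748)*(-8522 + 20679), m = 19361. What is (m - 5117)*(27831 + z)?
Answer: 3026615871372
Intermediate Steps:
z = 212455732 (z = 17476*12157 = 212455732)
(m - 5117)*(27831 + z) = (19361 - 5117)*(27831 + 212455732) = 14244*212483563 = 3026615871372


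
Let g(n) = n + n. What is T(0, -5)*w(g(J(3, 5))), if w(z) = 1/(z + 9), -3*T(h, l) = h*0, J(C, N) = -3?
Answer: 0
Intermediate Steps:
T(h, l) = 0 (T(h, l) = -h*0/3 = -1/3*0 = 0)
g(n) = 2*n
w(z) = 1/(9 + z)
T(0, -5)*w(g(J(3, 5))) = 0/(9 + 2*(-3)) = 0/(9 - 6) = 0/3 = 0*(1/3) = 0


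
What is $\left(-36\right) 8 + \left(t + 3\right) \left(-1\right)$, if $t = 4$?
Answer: $-295$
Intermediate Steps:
$\left(-36\right) 8 + \left(t + 3\right) \left(-1\right) = \left(-36\right) 8 + \left(4 + 3\right) \left(-1\right) = -288 + 7 \left(-1\right) = -288 - 7 = -295$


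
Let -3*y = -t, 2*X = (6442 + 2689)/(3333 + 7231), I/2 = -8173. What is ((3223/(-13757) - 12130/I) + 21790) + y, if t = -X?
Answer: 155292098577617453/7126640952024 ≈ 21790.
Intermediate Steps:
I = -16346 (I = 2*(-8173) = -16346)
X = 9131/21128 (X = ((6442 + 2689)/(3333 + 7231))/2 = (9131/10564)/2 = (9131*(1/10564))/2 = (½)*(9131/10564) = 9131/21128 ≈ 0.43218)
t = -9131/21128 (t = -1*9131/21128 = -9131/21128 ≈ -0.43218)
y = -9131/63384 (y = -(-1)*(-9131)/(3*21128) = -⅓*9131/21128 = -9131/63384 ≈ -0.14406)
((3223/(-13757) - 12130/I) + 21790) + y = ((3223/(-13757) - 12130/(-16346)) + 21790) - 9131/63384 = ((3223*(-1/13757) - 12130*(-1/16346)) + 21790) - 9131/63384 = ((-3223/13757 + 6065/8173) + 21790) - 9131/63384 = (57094626/112435961 + 21790) - 9131/63384 = 2450036684816/112435961 - 9131/63384 = 155292098577617453/7126640952024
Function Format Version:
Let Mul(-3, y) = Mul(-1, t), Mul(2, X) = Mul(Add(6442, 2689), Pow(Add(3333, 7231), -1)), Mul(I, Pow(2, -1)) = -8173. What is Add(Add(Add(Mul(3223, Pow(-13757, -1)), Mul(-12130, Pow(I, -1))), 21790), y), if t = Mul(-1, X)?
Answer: Rational(155292098577617453, 7126640952024) ≈ 21790.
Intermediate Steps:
I = -16346 (I = Mul(2, -8173) = -16346)
X = Rational(9131, 21128) (X = Mul(Rational(1, 2), Mul(Add(6442, 2689), Pow(Add(3333, 7231), -1))) = Mul(Rational(1, 2), Mul(9131, Pow(10564, -1))) = Mul(Rational(1, 2), Mul(9131, Rational(1, 10564))) = Mul(Rational(1, 2), Rational(9131, 10564)) = Rational(9131, 21128) ≈ 0.43218)
t = Rational(-9131, 21128) (t = Mul(-1, Rational(9131, 21128)) = Rational(-9131, 21128) ≈ -0.43218)
y = Rational(-9131, 63384) (y = Mul(Rational(-1, 3), Mul(-1, Rational(-9131, 21128))) = Mul(Rational(-1, 3), Rational(9131, 21128)) = Rational(-9131, 63384) ≈ -0.14406)
Add(Add(Add(Mul(3223, Pow(-13757, -1)), Mul(-12130, Pow(I, -1))), 21790), y) = Add(Add(Add(Mul(3223, Pow(-13757, -1)), Mul(-12130, Pow(-16346, -1))), 21790), Rational(-9131, 63384)) = Add(Add(Add(Mul(3223, Rational(-1, 13757)), Mul(-12130, Rational(-1, 16346))), 21790), Rational(-9131, 63384)) = Add(Add(Add(Rational(-3223, 13757), Rational(6065, 8173)), 21790), Rational(-9131, 63384)) = Add(Add(Rational(57094626, 112435961), 21790), Rational(-9131, 63384)) = Add(Rational(2450036684816, 112435961), Rational(-9131, 63384)) = Rational(155292098577617453, 7126640952024)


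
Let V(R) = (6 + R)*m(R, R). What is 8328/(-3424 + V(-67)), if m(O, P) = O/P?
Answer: -8328/3485 ≈ -2.3897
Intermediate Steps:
V(R) = 6 + R (V(R) = (6 + R)*(R/R) = (6 + R)*1 = 6 + R)
8328/(-3424 + V(-67)) = 8328/(-3424 + (6 - 67)) = 8328/(-3424 - 61) = 8328/(-3485) = 8328*(-1/3485) = -8328/3485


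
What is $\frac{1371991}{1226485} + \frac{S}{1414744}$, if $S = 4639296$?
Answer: $\frac{953880373733}{216895286855} \approx 4.3979$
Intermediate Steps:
$\frac{1371991}{1226485} + \frac{S}{1414744} = \frac{1371991}{1226485} + \frac{4639296}{1414744} = 1371991 \cdot \frac{1}{1226485} + 4639296 \cdot \frac{1}{1414744} = \frac{1371991}{1226485} + \frac{579912}{176843} = \frac{953880373733}{216895286855}$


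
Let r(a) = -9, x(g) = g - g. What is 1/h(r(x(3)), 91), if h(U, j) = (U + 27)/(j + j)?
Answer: 91/9 ≈ 10.111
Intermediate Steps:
x(g) = 0
h(U, j) = (27 + U)/(2*j) (h(U, j) = (27 + U)/((2*j)) = (27 + U)*(1/(2*j)) = (27 + U)/(2*j))
1/h(r(x(3)), 91) = 1/((½)*(27 - 9)/91) = 1/((½)*(1/91)*18) = 1/(9/91) = 91/9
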